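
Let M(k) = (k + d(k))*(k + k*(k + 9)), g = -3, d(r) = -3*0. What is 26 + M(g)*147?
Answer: 9287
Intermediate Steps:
d(r) = 0
M(k) = k*(k + k*(9 + k)) (M(k) = (k + 0)*(k + k*(k + 9)) = k*(k + k*(9 + k)))
26 + M(g)*147 = 26 + ((-3)**2*(10 - 3))*147 = 26 + (9*7)*147 = 26 + 63*147 = 26 + 9261 = 9287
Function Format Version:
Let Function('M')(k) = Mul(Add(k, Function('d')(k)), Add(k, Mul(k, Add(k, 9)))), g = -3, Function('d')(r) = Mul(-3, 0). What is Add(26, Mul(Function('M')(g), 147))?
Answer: 9287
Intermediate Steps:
Function('d')(r) = 0
Function('M')(k) = Mul(k, Add(k, Mul(k, Add(9, k)))) (Function('M')(k) = Mul(Add(k, 0), Add(k, Mul(k, Add(k, 9)))) = Mul(k, Add(k, Mul(k, Add(9, k)))))
Add(26, Mul(Function('M')(g), 147)) = Add(26, Mul(Mul(Pow(-3, 2), Add(10, -3)), 147)) = Add(26, Mul(Mul(9, 7), 147)) = Add(26, Mul(63, 147)) = Add(26, 9261) = 9287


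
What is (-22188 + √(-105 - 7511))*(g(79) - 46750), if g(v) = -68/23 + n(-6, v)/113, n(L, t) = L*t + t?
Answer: 2696286181572/2599 - 972160152*I*√119/2599 ≈ 1.0374e+9 - 4.0804e+6*I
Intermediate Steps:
n(L, t) = t + L*t
g(v) = -68/23 - 5*v/113 (g(v) = -68/23 + (v*(1 - 6))/113 = -68*1/23 + (v*(-5))*(1/113) = -68/23 - 5*v*(1/113) = -68/23 - 5*v/113)
(-22188 + √(-105 - 7511))*(g(79) - 46750) = (-22188 + √(-105 - 7511))*((-68/23 - 5/113*79) - 46750) = (-22188 + √(-7616))*((-68/23 - 395/113) - 46750) = (-22188 + 8*I*√119)*(-16769/2599 - 46750) = (-22188 + 8*I*√119)*(-121520019/2599) = 2696286181572/2599 - 972160152*I*√119/2599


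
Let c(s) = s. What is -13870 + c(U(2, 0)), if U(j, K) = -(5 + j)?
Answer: -13877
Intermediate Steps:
U(j, K) = -5 - j
-13870 + c(U(2, 0)) = -13870 + (-5 - 1*2) = -13870 + (-5 - 2) = -13870 - 7 = -13877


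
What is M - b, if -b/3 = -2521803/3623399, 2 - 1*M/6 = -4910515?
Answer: 106756566758289/3623399 ≈ 2.9463e+7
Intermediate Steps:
M = 29463102 (M = 12 - 6*(-4910515) = 12 + 29463090 = 29463102)
b = 7565409/3623399 (b = -(-7565409)/3623399 = -3*(-2521803/3623399) = 7565409/3623399 ≈ 2.0879)
M - b = 29463102 - 1*7565409/3623399 = 29463102 - 7565409/3623399 = 106756566758289/3623399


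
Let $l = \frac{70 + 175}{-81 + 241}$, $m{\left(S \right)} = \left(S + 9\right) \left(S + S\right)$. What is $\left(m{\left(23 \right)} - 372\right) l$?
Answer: $\frac{13475}{8} \approx 1684.4$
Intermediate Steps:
$m{\left(S \right)} = 2 S \left(9 + S\right)$ ($m{\left(S \right)} = \left(9 + S\right) 2 S = 2 S \left(9 + S\right)$)
$l = \frac{49}{32}$ ($l = \frac{245}{160} = 245 \cdot \frac{1}{160} = \frac{49}{32} \approx 1.5313$)
$\left(m{\left(23 \right)} - 372\right) l = \left(2 \cdot 23 \left(9 + 23\right) - 372\right) \frac{49}{32} = \left(2 \cdot 23 \cdot 32 - 372\right) \frac{49}{32} = \left(1472 - 372\right) \frac{49}{32} = 1100 \cdot \frac{49}{32} = \frac{13475}{8}$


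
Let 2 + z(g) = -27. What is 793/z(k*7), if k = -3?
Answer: -793/29 ≈ -27.345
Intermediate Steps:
z(g) = -29 (z(g) = -2 - 27 = -29)
793/z(k*7) = 793/(-29) = 793*(-1/29) = -793/29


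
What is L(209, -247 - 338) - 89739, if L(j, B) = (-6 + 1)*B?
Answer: -86814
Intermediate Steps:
L(j, B) = -5*B
L(209, -247 - 338) - 89739 = -5*(-247 - 338) - 89739 = -5*(-585) - 89739 = 2925 - 89739 = -86814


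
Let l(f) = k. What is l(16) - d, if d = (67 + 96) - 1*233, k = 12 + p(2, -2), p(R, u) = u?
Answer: 80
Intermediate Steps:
k = 10 (k = 12 - 2 = 10)
l(f) = 10
d = -70 (d = 163 - 233 = -70)
l(16) - d = 10 - 1*(-70) = 10 + 70 = 80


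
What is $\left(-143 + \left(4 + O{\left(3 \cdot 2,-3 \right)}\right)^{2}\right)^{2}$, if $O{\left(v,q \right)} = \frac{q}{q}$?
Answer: $13924$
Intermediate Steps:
$O{\left(v,q \right)} = 1$
$\left(-143 + \left(4 + O{\left(3 \cdot 2,-3 \right)}\right)^{2}\right)^{2} = \left(-143 + \left(4 + 1\right)^{2}\right)^{2} = \left(-143 + 5^{2}\right)^{2} = \left(-143 + 25\right)^{2} = \left(-118\right)^{2} = 13924$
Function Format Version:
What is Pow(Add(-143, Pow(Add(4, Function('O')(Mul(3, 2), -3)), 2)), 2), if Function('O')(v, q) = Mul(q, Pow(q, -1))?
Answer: 13924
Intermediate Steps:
Function('O')(v, q) = 1
Pow(Add(-143, Pow(Add(4, Function('O')(Mul(3, 2), -3)), 2)), 2) = Pow(Add(-143, Pow(Add(4, 1), 2)), 2) = Pow(Add(-143, Pow(5, 2)), 2) = Pow(Add(-143, 25), 2) = Pow(-118, 2) = 13924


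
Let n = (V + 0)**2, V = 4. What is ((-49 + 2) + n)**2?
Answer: 961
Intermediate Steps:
n = 16 (n = (4 + 0)**2 = 4**2 = 16)
((-49 + 2) + n)**2 = ((-49 + 2) + 16)**2 = (-47 + 16)**2 = (-31)**2 = 961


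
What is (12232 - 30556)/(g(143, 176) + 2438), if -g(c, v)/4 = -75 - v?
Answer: -9162/1721 ≈ -5.3236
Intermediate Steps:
g(c, v) = 300 + 4*v (g(c, v) = -4*(-75 - v) = 300 + 4*v)
(12232 - 30556)/(g(143, 176) + 2438) = (12232 - 30556)/((300 + 4*176) + 2438) = -18324/((300 + 704) + 2438) = -18324/(1004 + 2438) = -18324/3442 = -18324*1/3442 = -9162/1721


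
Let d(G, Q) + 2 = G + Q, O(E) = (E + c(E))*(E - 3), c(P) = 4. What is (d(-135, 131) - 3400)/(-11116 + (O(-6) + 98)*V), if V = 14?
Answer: 1703/4746 ≈ 0.35883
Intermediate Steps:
O(E) = (-3 + E)*(4 + E) (O(E) = (E + 4)*(E - 3) = (4 + E)*(-3 + E) = (-3 + E)*(4 + E))
d(G, Q) = -2 + G + Q (d(G, Q) = -2 + (G + Q) = -2 + G + Q)
(d(-135, 131) - 3400)/(-11116 + (O(-6) + 98)*V) = ((-2 - 135 + 131) - 3400)/(-11116 + ((-12 - 6 + (-6)²) + 98)*14) = (-6 - 3400)/(-11116 + ((-12 - 6 + 36) + 98)*14) = -3406/(-11116 + (18 + 98)*14) = -3406/(-11116 + 116*14) = -3406/(-11116 + 1624) = -3406/(-9492) = -3406*(-1/9492) = 1703/4746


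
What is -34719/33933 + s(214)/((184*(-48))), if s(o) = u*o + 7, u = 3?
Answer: -109553575/99898752 ≈ -1.0966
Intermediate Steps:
s(o) = 7 + 3*o (s(o) = 3*o + 7 = 7 + 3*o)
-34719/33933 + s(214)/((184*(-48))) = -34719/33933 + (7 + 3*214)/((184*(-48))) = -34719*1/33933 + (7 + 642)/(-8832) = -11573/11311 + 649*(-1/8832) = -11573/11311 - 649/8832 = -109553575/99898752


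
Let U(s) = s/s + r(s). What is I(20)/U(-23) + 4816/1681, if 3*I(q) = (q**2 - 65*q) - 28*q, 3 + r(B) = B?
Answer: 563092/25215 ≈ 22.332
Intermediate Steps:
r(B) = -3 + B
U(s) = -2 + s (U(s) = s/s + (-3 + s) = 1 + (-3 + s) = -2 + s)
I(q) = -31*q + q**2/3 (I(q) = ((q**2 - 65*q) - 28*q)/3 = (q**2 - 93*q)/3 = -31*q + q**2/3)
I(20)/U(-23) + 4816/1681 = ((1/3)*20*(-93 + 20))/(-2 - 23) + 4816/1681 = ((1/3)*20*(-73))/(-25) + 4816*(1/1681) = -1460/3*(-1/25) + 4816/1681 = 292/15 + 4816/1681 = 563092/25215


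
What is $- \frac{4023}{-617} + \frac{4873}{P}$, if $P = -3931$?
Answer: $\frac{12807772}{2425427} \approx 5.2806$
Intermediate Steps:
$- \frac{4023}{-617} + \frac{4873}{P} = - \frac{4023}{-617} + \frac{4873}{-3931} = \left(-4023\right) \left(- \frac{1}{617}\right) + 4873 \left(- \frac{1}{3931}\right) = \frac{4023}{617} - \frac{4873}{3931} = \frac{12807772}{2425427}$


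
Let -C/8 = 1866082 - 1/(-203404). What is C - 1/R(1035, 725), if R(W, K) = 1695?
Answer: -1286737361258161/86192445 ≈ -1.4929e+7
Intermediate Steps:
C = -759137086258/50851 (C = -8*(1866082 - 1/(-203404)) = -8*(1866082 - 1*(-1/203404)) = -8*(1866082 + 1/203404) = -8*379568543129/203404 = -759137086258/50851 ≈ -1.4929e+7)
C - 1/R(1035, 725) = -759137086258/50851 - 1/1695 = -1286737361258161/86192445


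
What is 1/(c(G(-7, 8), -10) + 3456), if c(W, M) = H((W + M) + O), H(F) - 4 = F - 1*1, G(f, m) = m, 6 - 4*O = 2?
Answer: 1/3458 ≈ 0.00028918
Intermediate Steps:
O = 1 (O = 3/2 - ¼*2 = 3/2 - ½ = 1)
H(F) = 3 + F (H(F) = 4 + (F - 1*1) = 4 + (F - 1) = 4 + (-1 + F) = 3 + F)
c(W, M) = 4 + M + W (c(W, M) = 3 + ((W + M) + 1) = 3 + ((M + W) + 1) = 3 + (1 + M + W) = 4 + M + W)
1/(c(G(-7, 8), -10) + 3456) = 1/((4 - 10 + 8) + 3456) = 1/(2 + 3456) = 1/3458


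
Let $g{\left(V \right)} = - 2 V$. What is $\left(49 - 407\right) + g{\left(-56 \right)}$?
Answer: $-246$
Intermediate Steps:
$\left(49 - 407\right) + g{\left(-56 \right)} = \left(49 - 407\right) - -112 = -358 + 112 = -246$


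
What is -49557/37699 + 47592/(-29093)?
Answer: -3235932609/1096777007 ≈ -2.9504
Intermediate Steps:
-49557/37699 + 47592/(-29093) = -49557*1/37699 + 47592*(-1/29093) = -49557/37699 - 47592/29093 = -3235932609/1096777007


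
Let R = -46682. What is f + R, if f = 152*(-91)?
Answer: -60514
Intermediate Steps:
f = -13832
f + R = -13832 - 46682 = -60514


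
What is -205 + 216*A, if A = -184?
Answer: -39949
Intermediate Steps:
-205 + 216*A = -205 + 216*(-184) = -205 - 39744 = -39949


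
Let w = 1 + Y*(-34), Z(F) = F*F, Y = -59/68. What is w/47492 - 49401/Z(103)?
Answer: -4691657435/1007685256 ≈ -4.6559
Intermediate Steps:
Y = -59/68 (Y = -59*1/68 = -59/68 ≈ -0.86765)
Z(F) = F**2
w = 61/2 (w = 1 - 59/68*(-34) = 1 + 59/2 = 61/2 ≈ 30.500)
w/47492 - 49401/Z(103) = (61/2)/47492 - 49401/(103**2) = (61/2)*(1/47492) - 49401/10609 = 61/94984 - 49401*1/10609 = 61/94984 - 49401/10609 = -4691657435/1007685256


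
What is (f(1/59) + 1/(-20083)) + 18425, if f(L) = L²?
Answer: 1288071922877/69908923 ≈ 18425.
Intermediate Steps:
(f(1/59) + 1/(-20083)) + 18425 = ((1/59)² + 1/(-20083)) + 18425 = ((1/59)² - 1/20083) + 18425 = (1/3481 - 1/20083) + 18425 = 16602/69908923 + 18425 = 1288071922877/69908923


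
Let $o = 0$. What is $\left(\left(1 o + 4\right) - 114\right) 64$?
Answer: $-7040$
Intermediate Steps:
$\left(\left(1 o + 4\right) - 114\right) 64 = \left(\left(1 \cdot 0 + 4\right) - 114\right) 64 = \left(\left(0 + 4\right) - 114\right) 64 = \left(4 - 114\right) 64 = \left(-110\right) 64 = -7040$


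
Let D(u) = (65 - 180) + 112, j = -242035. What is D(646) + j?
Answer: -242038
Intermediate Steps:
D(u) = -3 (D(u) = -115 + 112 = -3)
D(646) + j = -3 - 242035 = -242038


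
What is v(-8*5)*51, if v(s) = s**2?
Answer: 81600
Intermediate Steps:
v(-8*5)*51 = (-8*5)**2*51 = (-40)**2*51 = 1600*51 = 81600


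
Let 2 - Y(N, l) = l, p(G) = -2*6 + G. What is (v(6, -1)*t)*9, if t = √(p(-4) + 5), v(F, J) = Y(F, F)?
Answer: -36*I*√11 ≈ -119.4*I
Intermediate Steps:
p(G) = -12 + G
Y(N, l) = 2 - l
v(F, J) = 2 - F
t = I*√11 (t = √((-12 - 4) + 5) = √(-16 + 5) = √(-11) = I*√11 ≈ 3.3166*I)
(v(6, -1)*t)*9 = ((2 - 1*6)*(I*√11))*9 = ((2 - 6)*(I*√11))*9 = -4*I*√11*9 = -36*I*√11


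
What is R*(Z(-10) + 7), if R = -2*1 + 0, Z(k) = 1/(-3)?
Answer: -40/3 ≈ -13.333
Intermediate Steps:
Z(k) = -⅓
R = -2 (R = -2 + 0 = -2)
R*(Z(-10) + 7) = -2*(-⅓ + 7) = -2*20/3 = -40/3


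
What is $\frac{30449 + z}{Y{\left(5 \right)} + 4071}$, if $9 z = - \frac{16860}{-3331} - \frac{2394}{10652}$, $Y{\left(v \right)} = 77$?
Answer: $\frac{1620607143433}{220767834264} \approx 7.3408$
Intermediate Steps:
$z = \frac{28603051}{53222718}$ ($z = \frac{- \frac{16860}{-3331} - \frac{2394}{10652}}{9} = \frac{\left(-16860\right) \left(- \frac{1}{3331}\right) - \frac{1197}{5326}}{9} = \frac{\frac{16860}{3331} - \frac{1197}{5326}}{9} = \frac{1}{9} \cdot \frac{85809153}{17740906} = \frac{28603051}{53222718} \approx 0.53742$)
$\frac{30449 + z}{Y{\left(5 \right)} + 4071} = \frac{30449 + \frac{28603051}{53222718}}{77 + 4071} = \frac{1620607143433}{53222718 \cdot 4148} = \frac{1620607143433}{53222718} \cdot \frac{1}{4148} = \frac{1620607143433}{220767834264}$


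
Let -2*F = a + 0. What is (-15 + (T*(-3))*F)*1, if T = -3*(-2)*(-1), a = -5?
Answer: 30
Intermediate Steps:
F = 5/2 (F = -(-5 + 0)/2 = -1/2*(-5) = 5/2 ≈ 2.5000)
T = -6 (T = 6*(-1) = -6)
(-15 + (T*(-3))*F)*1 = (-15 - 6*(-3)*(5/2))*1 = (-15 + 18*(5/2))*1 = (-15 + 45)*1 = 30*1 = 30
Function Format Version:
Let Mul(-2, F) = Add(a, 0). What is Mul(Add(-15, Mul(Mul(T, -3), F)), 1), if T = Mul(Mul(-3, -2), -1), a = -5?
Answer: 30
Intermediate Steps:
F = Rational(5, 2) (F = Mul(Rational(-1, 2), Add(-5, 0)) = Mul(Rational(-1, 2), -5) = Rational(5, 2) ≈ 2.5000)
T = -6 (T = Mul(6, -1) = -6)
Mul(Add(-15, Mul(Mul(T, -3), F)), 1) = Mul(Add(-15, Mul(Mul(-6, -3), Rational(5, 2))), 1) = Mul(Add(-15, Mul(18, Rational(5, 2))), 1) = Mul(Add(-15, 45), 1) = Mul(30, 1) = 30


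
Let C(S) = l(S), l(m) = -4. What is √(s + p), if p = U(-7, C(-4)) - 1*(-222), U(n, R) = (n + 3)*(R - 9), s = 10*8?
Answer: √354 ≈ 18.815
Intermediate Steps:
C(S) = -4
s = 80
U(n, R) = (-9 + R)*(3 + n) (U(n, R) = (3 + n)*(-9 + R) = (-9 + R)*(3 + n))
p = 274 (p = (-27 - 9*(-7) + 3*(-4) - 4*(-7)) - 1*(-222) = (-27 + 63 - 12 + 28) + 222 = 52 + 222 = 274)
√(s + p) = √(80 + 274) = √354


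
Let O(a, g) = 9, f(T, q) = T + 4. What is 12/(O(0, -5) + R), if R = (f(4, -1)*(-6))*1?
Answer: -4/13 ≈ -0.30769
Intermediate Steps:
f(T, q) = 4 + T
R = -48 (R = ((4 + 4)*(-6))*1 = (8*(-6))*1 = -48*1 = -48)
12/(O(0, -5) + R) = 12/(9 - 48) = 12/(-39) = -1/39*12 = -4/13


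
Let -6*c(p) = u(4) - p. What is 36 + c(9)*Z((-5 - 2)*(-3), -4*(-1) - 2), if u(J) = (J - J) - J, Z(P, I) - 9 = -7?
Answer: 121/3 ≈ 40.333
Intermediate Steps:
Z(P, I) = 2 (Z(P, I) = 9 - 7 = 2)
u(J) = -J (u(J) = 0 - J = -J)
c(p) = ⅔ + p/6 (c(p) = -(-1*4 - p)/6 = -(-4 - p)/6 = ⅔ + p/6)
36 + c(9)*Z((-5 - 2)*(-3), -4*(-1) - 2) = 36 + (⅔ + (⅙)*9)*2 = 36 + (⅔ + 3/2)*2 = 36 + (13/6)*2 = 36 + 13/3 = 121/3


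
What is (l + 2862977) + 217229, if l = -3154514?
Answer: -74308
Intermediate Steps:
(l + 2862977) + 217229 = (-3154514 + 2862977) + 217229 = -291537 + 217229 = -74308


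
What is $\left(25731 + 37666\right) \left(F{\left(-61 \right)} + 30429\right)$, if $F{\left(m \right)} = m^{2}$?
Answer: $2165007550$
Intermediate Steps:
$\left(25731 + 37666\right) \left(F{\left(-61 \right)} + 30429\right) = \left(25731 + 37666\right) \left(\left(-61\right)^{2} + 30429\right) = 63397 \left(3721 + 30429\right) = 63397 \cdot 34150 = 2165007550$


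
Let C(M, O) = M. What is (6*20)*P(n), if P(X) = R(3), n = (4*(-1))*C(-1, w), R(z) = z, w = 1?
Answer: 360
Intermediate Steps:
n = 4 (n = (4*(-1))*(-1) = -4*(-1) = 4)
P(X) = 3
(6*20)*P(n) = (6*20)*3 = 120*3 = 360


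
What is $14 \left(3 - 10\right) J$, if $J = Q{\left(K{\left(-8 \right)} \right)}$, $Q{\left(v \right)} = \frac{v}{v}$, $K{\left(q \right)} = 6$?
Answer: $-98$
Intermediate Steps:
$Q{\left(v \right)} = 1$
$J = 1$
$14 \left(3 - 10\right) J = 14 \left(3 - 10\right) 1 = 14 \left(-7\right) 1 = \left(-98\right) 1 = -98$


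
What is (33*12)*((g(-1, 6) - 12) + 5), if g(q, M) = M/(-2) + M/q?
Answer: -6336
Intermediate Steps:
g(q, M) = -M/2 + M/q (g(q, M) = M*(-½) + M/q = -M/2 + M/q)
(33*12)*((g(-1, 6) - 12) + 5) = (33*12)*(((-½*6 + 6/(-1)) - 12) + 5) = 396*(((-3 + 6*(-1)) - 12) + 5) = 396*(((-3 - 6) - 12) + 5) = 396*((-9 - 12) + 5) = 396*(-21 + 5) = 396*(-16) = -6336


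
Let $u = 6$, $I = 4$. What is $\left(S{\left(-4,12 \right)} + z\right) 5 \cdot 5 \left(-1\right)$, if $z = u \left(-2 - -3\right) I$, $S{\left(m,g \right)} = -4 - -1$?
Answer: $-525$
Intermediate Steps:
$S{\left(m,g \right)} = -3$ ($S{\left(m,g \right)} = -4 + 1 = -3$)
$z = 24$ ($z = 6 \left(-2 - -3\right) 4 = 6 \left(-2 + 3\right) 4 = 6 \cdot 1 \cdot 4 = 6 \cdot 4 = 24$)
$\left(S{\left(-4,12 \right)} + z\right) 5 \cdot 5 \left(-1\right) = \left(-3 + 24\right) 5 \cdot 5 \left(-1\right) = 21 \cdot 25 \left(-1\right) = 21 \left(-25\right) = -525$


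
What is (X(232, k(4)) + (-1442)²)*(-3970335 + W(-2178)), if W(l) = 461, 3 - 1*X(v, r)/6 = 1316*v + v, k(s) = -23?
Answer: -977057449132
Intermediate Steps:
X(v, r) = 18 - 7902*v (X(v, r) = 18 - 6*(1316*v + v) = 18 - 7902*v)
(X(232, k(4)) + (-1442)²)*(-3970335 + W(-2178)) = ((18 - 7902*232) + (-1442)²)*(-3970335 + 461) = ((18 - 1833264) + 2079364)*(-3969874) = (-1833246 + 2079364)*(-3969874) = 246118*(-3969874) = -977057449132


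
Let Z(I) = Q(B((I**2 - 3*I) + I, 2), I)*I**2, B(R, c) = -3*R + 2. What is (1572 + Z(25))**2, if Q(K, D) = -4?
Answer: 861184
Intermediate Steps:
B(R, c) = 2 - 3*R
Z(I) = -4*I**2
(1572 + Z(25))**2 = (1572 - 4*25**2)**2 = (1572 - 4*625)**2 = (1572 - 2500)**2 = (-928)**2 = 861184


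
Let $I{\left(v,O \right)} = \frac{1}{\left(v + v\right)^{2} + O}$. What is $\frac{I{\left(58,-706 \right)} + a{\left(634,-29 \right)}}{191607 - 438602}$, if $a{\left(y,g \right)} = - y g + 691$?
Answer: $- \frac{34747393}{449883750} \approx -0.077236$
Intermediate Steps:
$I{\left(v,O \right)} = \frac{1}{O + 4 v^{2}}$ ($I{\left(v,O \right)} = \frac{1}{\left(2 v\right)^{2} + O} = \frac{1}{4 v^{2} + O} = \frac{1}{O + 4 v^{2}}$)
$a{\left(y,g \right)} = 691 - g y$ ($a{\left(y,g \right)} = - g y + 691 = 691 - g y$)
$\frac{I{\left(58,-706 \right)} + a{\left(634,-29 \right)}}{191607 - 438602} = \frac{\frac{1}{-706 + 4 \cdot 58^{2}} - \left(-691 - 18386\right)}{191607 - 438602} = \frac{\frac{1}{-706 + 4 \cdot 3364} + \left(691 + 18386\right)}{-246995} = \left(\frac{1}{-706 + 13456} + 19077\right) \left(- \frac{1}{246995}\right) = \left(\frac{1}{12750} + 19077\right) \left(- \frac{1}{246995}\right) = \frac{243231751}{12750} \left(- \frac{1}{246995}\right) = - \frac{34747393}{449883750}$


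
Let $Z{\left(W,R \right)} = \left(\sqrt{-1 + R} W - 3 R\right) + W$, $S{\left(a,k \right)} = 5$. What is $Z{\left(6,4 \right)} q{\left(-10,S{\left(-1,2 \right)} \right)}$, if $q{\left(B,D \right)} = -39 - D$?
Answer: $264 - 264 \sqrt{3} \approx -193.26$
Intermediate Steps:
$Z{\left(W,R \right)} = W - 3 R + W \sqrt{-1 + R}$ ($Z{\left(W,R \right)} = \left(W \sqrt{-1 + R} - 3 R\right) + W = \left(- 3 R + W \sqrt{-1 + R}\right) + W = W - 3 R + W \sqrt{-1 + R}$)
$Z{\left(6,4 \right)} q{\left(-10,S{\left(-1,2 \right)} \right)} = \left(6 - 12 + 6 \sqrt{-1 + 4}\right) \left(-39 - 5\right) = \left(6 - 12 + 6 \sqrt{3}\right) \left(-39 - 5\right) = \left(-6 + 6 \sqrt{3}\right) \left(-44\right) = 264 - 264 \sqrt{3}$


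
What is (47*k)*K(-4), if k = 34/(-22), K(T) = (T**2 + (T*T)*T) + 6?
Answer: 33558/11 ≈ 3050.7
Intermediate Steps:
K(T) = 6 + T**2 + T**3 (K(T) = (T**2 + T**2*T) + 6 = (T**2 + T**3) + 6 = 6 + T**2 + T**3)
k = -17/11 (k = 34*(-1/22) = -17/11 ≈ -1.5455)
(47*k)*K(-4) = (47*(-17/11))*(6 + (-4)**2 + (-4)**3) = -799*(6 + 16 - 64)/11 = -799/11*(-42) = 33558/11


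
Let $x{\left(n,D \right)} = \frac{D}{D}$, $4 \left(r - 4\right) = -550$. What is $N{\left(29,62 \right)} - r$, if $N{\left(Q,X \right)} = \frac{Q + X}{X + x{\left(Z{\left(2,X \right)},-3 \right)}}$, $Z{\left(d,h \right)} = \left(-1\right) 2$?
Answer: $\frac{2429}{18} \approx 134.94$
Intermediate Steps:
$Z{\left(d,h \right)} = -2$
$r = - \frac{267}{2}$ ($r = 4 + \frac{1}{4} \left(-550\right) = 4 - \frac{275}{2} = - \frac{267}{2} \approx -133.5$)
$x{\left(n,D \right)} = 1$
$N{\left(Q,X \right)} = \frac{Q + X}{1 + X}$ ($N{\left(Q,X \right)} = \frac{Q + X}{X + 1} = \frac{Q + X}{1 + X}$)
$N{\left(29,62 \right)} - r = \frac{29 + 62}{1 + 62} - - \frac{267}{2} = \frac{1}{63} \cdot 91 + \frac{267}{2} = \frac{13}{9} + \frac{267}{2} = \frac{2429}{18}$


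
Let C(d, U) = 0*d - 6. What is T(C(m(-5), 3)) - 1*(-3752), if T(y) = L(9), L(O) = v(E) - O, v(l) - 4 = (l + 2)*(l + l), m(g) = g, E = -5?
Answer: 3777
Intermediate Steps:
v(l) = 4 + 2*l*(2 + l) (v(l) = 4 + (l + 2)*(l + l) = 4 + (2 + l)*(2*l) = 4 + 2*l*(2 + l))
C(d, U) = -6 (C(d, U) = 0 - 6 = -6)
L(O) = 34 - O (L(O) = (4 + 2*(-5)**2 + 4*(-5)) - O = (4 + 2*25 - 20) - O = (4 + 50 - 20) - O = 34 - O)
T(y) = 25 (T(y) = 34 - 1*9 = 34 - 9 = 25)
T(C(m(-5), 3)) - 1*(-3752) = 25 - 1*(-3752) = 25 + 3752 = 3777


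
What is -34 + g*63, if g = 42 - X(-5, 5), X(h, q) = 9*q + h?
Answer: 92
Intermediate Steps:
X(h, q) = h + 9*q
g = 2 (g = 42 - (-5 + 9*5) = 42 - (-5 + 45) = 42 - 1*40 = 42 - 40 = 2)
-34 + g*63 = -34 + 2*63 = -34 + 126 = 92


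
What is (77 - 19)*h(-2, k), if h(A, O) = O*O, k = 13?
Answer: 9802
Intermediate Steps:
h(A, O) = O²
(77 - 19)*h(-2, k) = (77 - 19)*13² = 58*169 = 9802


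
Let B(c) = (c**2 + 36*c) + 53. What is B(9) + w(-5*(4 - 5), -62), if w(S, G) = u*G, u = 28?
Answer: -1278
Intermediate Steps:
w(S, G) = 28*G
B(c) = 53 + c**2 + 36*c
B(9) + w(-5*(4 - 5), -62) = (53 + 9**2 + 36*9) + 28*(-62) = (53 + 81 + 324) - 1736 = 458 - 1736 = -1278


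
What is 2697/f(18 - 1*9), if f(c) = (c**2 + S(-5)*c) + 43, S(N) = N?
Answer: 2697/79 ≈ 34.139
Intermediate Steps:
f(c) = 43 + c**2 - 5*c (f(c) = (c**2 - 5*c) + 43 = 43 + c**2 - 5*c)
2697/f(18 - 1*9) = 2697/(43 + (18 - 1*9)**2 - 5*(18 - 1*9)) = 2697/(43 + (18 - 9)**2 - 5*(18 - 9)) = 2697/(43 + 9**2 - 5*9) = 2697/(43 + 81 - 45) = 2697/79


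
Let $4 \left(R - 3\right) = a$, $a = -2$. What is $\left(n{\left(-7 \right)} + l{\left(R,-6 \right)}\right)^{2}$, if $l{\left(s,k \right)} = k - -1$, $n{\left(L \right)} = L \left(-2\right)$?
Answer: $81$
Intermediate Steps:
$R = \frac{5}{2}$ ($R = 3 + \frac{1}{4} \left(-2\right) = 3 - \frac{1}{2} = \frac{5}{2} \approx 2.5$)
$n{\left(L \right)} = - 2 L$
$l{\left(s,k \right)} = 1 + k$ ($l{\left(s,k \right)} = k + 1 = 1 + k$)
$\left(n{\left(-7 \right)} + l{\left(R,-6 \right)}\right)^{2} = \left(\left(-2\right) \left(-7\right) + \left(1 - 6\right)\right)^{2} = \left(14 - 5\right)^{2} = 9^{2} = 81$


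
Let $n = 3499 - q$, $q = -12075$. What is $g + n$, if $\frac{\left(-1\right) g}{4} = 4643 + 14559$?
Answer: $-61234$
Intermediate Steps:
$n = 15574$ ($n = 3499 - -12075 = 3499 + 12075 = 15574$)
$g = -76808$ ($g = - 4 \left(4643 + 14559\right) = \left(-4\right) 19202 = -76808$)
$g + n = -76808 + 15574 = -61234$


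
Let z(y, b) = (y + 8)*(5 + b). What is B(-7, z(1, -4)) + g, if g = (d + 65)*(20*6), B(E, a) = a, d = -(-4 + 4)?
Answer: 7809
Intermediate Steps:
z(y, b) = (5 + b)*(8 + y) (z(y, b) = (8 + y)*(5 + b) = (5 + b)*(8 + y))
d = 0 (d = -1*0 = 0)
g = 7800 (g = (0 + 65)*(20*6) = 65*120 = 7800)
B(-7, z(1, -4)) + g = (40 + 5*1 + 8*(-4) - 4*1) + 7800 = (40 + 5 - 32 - 4) + 7800 = 9 + 7800 = 7809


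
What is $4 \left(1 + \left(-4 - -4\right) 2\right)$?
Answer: $4$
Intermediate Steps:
$4 \left(1 + \left(-4 - -4\right) 2\right) = 4 \left(1 + \left(-4 + 4\right) 2\right) = 4 \left(1 + 0 \cdot 2\right) = 4 \left(1 + 0\right) = 4 \cdot 1 = 4$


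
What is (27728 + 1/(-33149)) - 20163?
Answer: 250772184/33149 ≈ 7565.0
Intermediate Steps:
(27728 + 1/(-33149)) - 20163 = (27728 - 1/33149) - 20163 = 919155471/33149 - 20163 = 250772184/33149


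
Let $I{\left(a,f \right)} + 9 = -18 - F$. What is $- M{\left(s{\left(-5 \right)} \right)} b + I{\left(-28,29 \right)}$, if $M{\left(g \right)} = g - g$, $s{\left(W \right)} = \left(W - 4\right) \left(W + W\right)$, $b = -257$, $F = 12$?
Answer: $-39$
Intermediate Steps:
$I{\left(a,f \right)} = -39$ ($I{\left(a,f \right)} = -9 - 30 = -39$)
$s{\left(W \right)} = 2 W \left(-4 + W\right)$ ($s{\left(W \right)} = \left(-4 + W\right) 2 W = 2 W \left(-4 + W\right)$)
$M{\left(g \right)} = 0$
$- M{\left(s{\left(-5 \right)} \right)} b + I{\left(-28,29 \right)} = \left(-1\right) 0 \left(-257\right) - 39 = 0 \left(-257\right) - 39 = 0 - 39 = -39$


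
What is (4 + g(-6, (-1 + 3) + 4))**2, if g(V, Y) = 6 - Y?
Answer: 16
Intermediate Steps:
(4 + g(-6, (-1 + 3) + 4))**2 = (4 + (6 - ((-1 + 3) + 4)))**2 = (4 + (6 - (2 + 4)))**2 = (4 + (6 - 1*6))**2 = (4 + (6 - 6))**2 = (4 + 0)**2 = 4**2 = 16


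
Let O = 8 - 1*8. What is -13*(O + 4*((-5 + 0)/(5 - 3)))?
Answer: 130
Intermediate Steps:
O = 0 (O = 8 - 8 = 0)
-13*(O + 4*((-5 + 0)/(5 - 3))) = -13*(0 + 4*((-5 + 0)/(5 - 3))) = -13*(0 + 4*(-5/2)) = -13*(0 - 10) = -13*(-10) = 130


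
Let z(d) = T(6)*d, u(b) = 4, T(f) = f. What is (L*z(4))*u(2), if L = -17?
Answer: -1632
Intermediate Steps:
z(d) = 6*d
(L*z(4))*u(2) = -102*4*4 = -17*24*4 = -408*4 = -1632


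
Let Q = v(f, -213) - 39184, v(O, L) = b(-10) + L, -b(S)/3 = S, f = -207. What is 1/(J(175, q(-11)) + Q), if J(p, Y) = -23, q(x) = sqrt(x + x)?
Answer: -1/39390 ≈ -2.5387e-5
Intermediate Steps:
b(S) = -3*S
q(x) = sqrt(2)*sqrt(x) (q(x) = sqrt(2*x) = sqrt(2)*sqrt(x))
v(O, L) = 30 + L (v(O, L) = -3*(-10) + L = 30 + L)
Q = -39367 (Q = (30 - 213) - 39184 = -183 - 39184 = -39367)
1/(J(175, q(-11)) + Q) = 1/(-23 - 39367) = 1/(-39390) = -1/39390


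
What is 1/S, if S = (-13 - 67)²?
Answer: 1/6400 ≈ 0.00015625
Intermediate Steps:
S = 6400 (S = (-80)² = 6400)
1/S = 1/6400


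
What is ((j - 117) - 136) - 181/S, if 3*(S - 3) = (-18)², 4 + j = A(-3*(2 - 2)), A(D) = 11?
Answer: -27487/111 ≈ -247.63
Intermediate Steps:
j = 7 (j = -4 + 11 = 7)
S = 111 (S = 3 + (⅓)*(-18)² = 3 + (⅓)*324 = 3 + 108 = 111)
((j - 117) - 136) - 181/S = ((7 - 117) - 136) - 181/111 = (-110 - 136) - 181*1/111 = -246 - 181/111 = -27487/111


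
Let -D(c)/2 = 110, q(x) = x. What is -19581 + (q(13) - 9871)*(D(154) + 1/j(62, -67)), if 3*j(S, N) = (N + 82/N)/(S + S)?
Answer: 10069598001/4571 ≈ 2.2029e+6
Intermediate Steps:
j(S, N) = (N + 82/N)/(6*S) (j(S, N) = ((N + 82/N)/(S + S))/3 = ((N + 82/N)/((2*S)))/3 = ((N + 82/N)*(1/(2*S)))/3 = ((N + 82/N)/(2*S))/3 = (N + 82/N)/(6*S))
D(c) = -220 (D(c) = -2*110 = -220)
-19581 + (q(13) - 9871)*(D(154) + 1/j(62, -67)) = -19581 + (13 - 9871)*(-220 + 1/((⅙)*(82 + (-67)²)/(-67*62))) = -19581 - 9858*(-220 + 1/((⅙)*(-1/67)*(1/62)*(82 + 4489))) = -19581 - 9858*(-220 + 1/((⅙)*(-1/67)*(1/62)*4571)) = -19581 - 9858*(-220 + 1/(-4571/24924)) = -19581 - 9858*(-220 - 24924/4571) = -19581 - 9858*(-1030544/4571) = -19581 + 10159102752/4571 = 10069598001/4571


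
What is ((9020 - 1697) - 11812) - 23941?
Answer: -28430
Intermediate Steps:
((9020 - 1697) - 11812) - 23941 = (7323 - 11812) - 23941 = -4489 - 23941 = -28430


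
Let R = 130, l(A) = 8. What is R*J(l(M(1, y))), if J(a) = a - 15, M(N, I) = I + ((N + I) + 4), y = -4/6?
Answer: -910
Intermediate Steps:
y = -2/3 (y = -4*1/6 = -2/3 ≈ -0.66667)
M(N, I) = 4 + N + 2*I (M(N, I) = I + ((I + N) + 4) = I + (4 + I + N) = 4 + N + 2*I)
J(a) = -15 + a
R*J(l(M(1, y))) = 130*(-15 + 8) = 130*(-7) = -910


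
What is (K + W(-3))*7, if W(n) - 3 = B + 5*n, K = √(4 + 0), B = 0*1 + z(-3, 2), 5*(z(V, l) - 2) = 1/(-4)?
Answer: -1127/20 ≈ -56.350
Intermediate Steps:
z(V, l) = 39/20 (z(V, l) = 2 + (⅕)/(-4) = 2 + (⅕)*(-¼) = 2 - 1/20 = 39/20)
B = 39/20 (B = 0*1 + 39/20 = 0 + 39/20 = 39/20 ≈ 1.9500)
K = 2 (K = √4 = 2)
W(n) = 99/20 + 5*n (W(n) = 3 + (39/20 + 5*n) = 99/20 + 5*n)
(K + W(-3))*7 = (2 + (99/20 + 5*(-3)))*7 = (2 + (99/20 - 15))*7 = (2 - 201/20)*7 = -161/20*7 = -1127/20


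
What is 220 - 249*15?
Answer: -3515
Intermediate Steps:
220 - 249*15 = 220 - 3735 = -3515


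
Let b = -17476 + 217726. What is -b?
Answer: -200250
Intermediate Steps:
b = 200250
-b = -1*200250 = -200250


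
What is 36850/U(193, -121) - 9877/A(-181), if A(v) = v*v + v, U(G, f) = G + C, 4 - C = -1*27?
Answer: 149795069/912240 ≈ 164.21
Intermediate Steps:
C = 31 (C = 4 - (-1)*27 = 4 - 1*(-27) = 4 + 27 = 31)
U(G, f) = 31 + G (U(G, f) = G + 31 = 31 + G)
A(v) = v + v² (A(v) = v² + v = v + v²)
36850/U(193, -121) - 9877/A(-181) = 36850/(31 + 193) - 9877*(-1/(181*(1 - 181))) = 36850/224 - 9877/((-181*(-180))) = 36850*(1/224) - 9877/32580 = 18425/112 - 9877*1/32580 = 18425/112 - 9877/32580 = 149795069/912240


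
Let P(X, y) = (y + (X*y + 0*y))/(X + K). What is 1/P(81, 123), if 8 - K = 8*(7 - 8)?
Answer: 97/10086 ≈ 0.0096173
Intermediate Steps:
K = 16 (K = 8 - 8*(7 - 8) = 8 - 8*(-1) = 8 - 1*(-8) = 8 + 8 = 16)
P(X, y) = (y + X*y)/(16 + X) (P(X, y) = (y + (X*y + 0*y))/(X + 16) = (y + (X*y + 0))/(16 + X) = (y + X*y)/(16 + X))
1/P(81, 123) = 1/(123*(1 + 81)/(16 + 81)) = 1/(123*82/97) = 1/(123*(1/97)*82) = 1/(10086/97) = 97/10086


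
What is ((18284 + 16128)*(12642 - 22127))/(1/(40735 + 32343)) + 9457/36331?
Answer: -866585173502127303/36331 ≈ -2.3853e+13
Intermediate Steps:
((18284 + 16128)*(12642 - 22127))/(1/(40735 + 32343)) + 9457/36331 = (34412*(-9485))/(1/73078) + 9457*(1/36331) = -326397820/1/73078 + 9457/36331 = -326397820*73078 + 9457/36331 = -23852499889960 + 9457/36331 = -866585173502127303/36331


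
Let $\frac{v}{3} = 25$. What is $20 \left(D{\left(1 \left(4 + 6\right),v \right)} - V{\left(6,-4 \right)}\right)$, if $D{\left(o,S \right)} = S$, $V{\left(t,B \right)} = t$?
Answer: $1380$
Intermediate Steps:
$v = 75$ ($v = 3 \cdot 25 = 75$)
$20 \left(D{\left(1 \left(4 + 6\right),v \right)} - V{\left(6,-4 \right)}\right) = 20 \left(75 - 6\right) = 20 \cdot 69 = 1380$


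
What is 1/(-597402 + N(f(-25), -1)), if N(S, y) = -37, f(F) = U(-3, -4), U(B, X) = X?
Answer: -1/597439 ≈ -1.6738e-6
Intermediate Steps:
f(F) = -4
1/(-597402 + N(f(-25), -1)) = 1/(-597402 - 37) = 1/(-597439) = -1/597439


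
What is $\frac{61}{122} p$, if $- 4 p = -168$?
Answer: $21$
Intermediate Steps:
$p = 42$ ($p = \left(- \frac{1}{4}\right) \left(-168\right) = 42$)
$\frac{61}{122} p = \frac{61}{122} \cdot 42 = 61 \cdot \frac{1}{122} \cdot 42 = \frac{1}{2} \cdot 42 = 21$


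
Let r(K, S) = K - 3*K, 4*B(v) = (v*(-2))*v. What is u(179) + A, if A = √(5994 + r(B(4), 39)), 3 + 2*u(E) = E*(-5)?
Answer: -449 + √6010 ≈ -371.48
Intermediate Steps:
B(v) = -v²/2 (B(v) = ((v*(-2))*v)/4 = ((-2*v)*v)/4 = (-2*v²)/4 = -v²/2)
u(E) = -3/2 - 5*E/2 (u(E) = -3/2 + (E*(-5))/2 = -3/2 + (-5*E)/2 = -3/2 - 5*E/2)
r(K, S) = -2*K
A = √6010 (A = √(5994 - (-1)*4²) = √(5994 - (-1)*16) = √(5994 - 2*(-8)) = √(5994 + 16) = √6010 ≈ 77.524)
u(179) + A = (-3/2 - 5/2*179) + √6010 = (-3/2 - 895/2) + √6010 = -449 + √6010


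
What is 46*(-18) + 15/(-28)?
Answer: -23199/28 ≈ -828.54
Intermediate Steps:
46*(-18) + 15/(-28) = -828 + 15*(-1/28) = -828 - 15/28 = -23199/28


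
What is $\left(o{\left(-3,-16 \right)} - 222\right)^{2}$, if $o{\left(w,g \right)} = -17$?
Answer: $57121$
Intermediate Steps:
$\left(o{\left(-3,-16 \right)} - 222\right)^{2} = \left(-17 - 222\right)^{2} = \left(-239\right)^{2} = 57121$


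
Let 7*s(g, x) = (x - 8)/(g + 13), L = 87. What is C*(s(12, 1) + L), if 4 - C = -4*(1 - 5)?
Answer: -26088/25 ≈ -1043.5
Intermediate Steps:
C = -12 (C = 4 - (-4)*(1 - 5) = 4 - (-4)*(-4) = 4 - 1*16 = 4 - 16 = -12)
s(g, x) = (-8 + x)/(7*(13 + g)) (s(g, x) = ((x - 8)/(g + 13))/7 = ((-8 + x)/(13 + g))/7 = (-8 + x)/(7*(13 + g)))
C*(s(12, 1) + L) = -12*((-8 + 1)/(7*(13 + 12)) + 87) = -12*((⅐)*(-7)/25 + 87) = -12*((⅐)*(1/25)*(-7) + 87) = -12*(-1/25 + 87) = -12*2174/25 = -26088/25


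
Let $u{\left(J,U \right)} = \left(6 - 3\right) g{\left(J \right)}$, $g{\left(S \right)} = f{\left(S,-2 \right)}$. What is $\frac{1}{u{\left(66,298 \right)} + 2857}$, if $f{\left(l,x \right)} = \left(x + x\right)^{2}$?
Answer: $\frac{1}{2905} \approx 0.00034423$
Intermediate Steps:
$f{\left(l,x \right)} = 4 x^{2}$ ($f{\left(l,x \right)} = \left(2 x\right)^{2} = 4 x^{2}$)
$g{\left(S \right)} = 16$ ($g{\left(S \right)} = 4 \left(-2\right)^{2} = 4 \cdot 4 = 16$)
$u{\left(J,U \right)} = 48$ ($u{\left(J,U \right)} = \left(6 - 3\right) 16 = 3 \cdot 16 = 48$)
$\frac{1}{u{\left(66,298 \right)} + 2857} = \frac{1}{48 + 2857} = \frac{1}{2905}$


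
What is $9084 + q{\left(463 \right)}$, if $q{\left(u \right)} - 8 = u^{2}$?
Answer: $223461$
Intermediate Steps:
$q{\left(u \right)} = 8 + u^{2}$
$9084 + q{\left(463 \right)} = 9084 + \left(8 + 463^{2}\right) = 9084 + \left(8 + 214369\right) = 9084 + 214377 = 223461$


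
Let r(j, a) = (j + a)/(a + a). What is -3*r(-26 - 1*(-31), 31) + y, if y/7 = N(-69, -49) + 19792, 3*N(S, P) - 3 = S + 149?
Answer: 12902441/93 ≈ 1.3874e+5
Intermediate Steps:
r(j, a) = (a + j)/(2*a) (r(j, a) = (a + j)/((2*a)) = (a + j)*(1/(2*a)) = (a + j)/(2*a))
N(S, P) = 152/3 + S/3 (N(S, P) = 1 + (S + 149)/3 = 1 + (149 + S)/3 = 1 + (149/3 + S/3) = 152/3 + S/3)
y = 416213/3 (y = 7*((152/3 + (⅓)*(-69)) + 19792) = 7*((152/3 - 23) + 19792) = 7*(83/3 + 19792) = 7*(59459/3) = 416213/3 ≈ 1.3874e+5)
-3*r(-26 - 1*(-31), 31) + y = -3*(31 + (-26 - 1*(-31)))/(2*31) + 416213/3 = -3*(31 + (-26 + 31))/(2*31) + 416213/3 = -3*(31 + 5)/(2*31) + 416213/3 = -3*36/(2*31) + 416213/3 = -3*18/31 + 416213/3 = -54/31 + 416213/3 = 12902441/93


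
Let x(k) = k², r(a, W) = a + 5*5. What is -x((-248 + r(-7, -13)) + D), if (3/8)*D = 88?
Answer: -196/9 ≈ -21.778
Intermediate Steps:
r(a, W) = 25 + a (r(a, W) = a + 25 = 25 + a)
D = 704/3 (D = (8/3)*88 = 704/3 ≈ 234.67)
-x((-248 + r(-7, -13)) + D) = -((-248 + (25 - 7)) + 704/3)² = -((-248 + 18) + 704/3)² = -(-230 + 704/3)² = -(14/3)² = -1*196/9 = -196/9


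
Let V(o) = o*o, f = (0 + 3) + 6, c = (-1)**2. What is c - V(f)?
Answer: -80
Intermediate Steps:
c = 1
f = 9 (f = 3 + 6 = 9)
V(o) = o**2
c - V(f) = 1 - 1*9**2 = 1 - 1*81 = 1 - 81 = -80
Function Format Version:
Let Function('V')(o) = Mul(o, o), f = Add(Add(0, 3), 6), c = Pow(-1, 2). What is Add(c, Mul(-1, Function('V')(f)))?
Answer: -80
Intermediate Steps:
c = 1
f = 9 (f = Add(3, 6) = 9)
Function('V')(o) = Pow(o, 2)
Add(c, Mul(-1, Function('V')(f))) = Add(1, Mul(-1, Pow(9, 2))) = Add(1, Mul(-1, 81)) = Add(1, -81) = -80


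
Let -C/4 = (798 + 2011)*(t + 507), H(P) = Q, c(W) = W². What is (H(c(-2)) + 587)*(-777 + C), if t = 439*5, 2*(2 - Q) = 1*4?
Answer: -17821583563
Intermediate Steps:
Q = 0 (Q = 2 - 4/2 = 2 - ½*4 = 2 - 2 = 0)
H(P) = 0
t = 2195
C = -30359672 (C = -4*(798 + 2011)*(2195 + 507) = -11236*2702 = -4*7589918 = -30359672)
(H(c(-2)) + 587)*(-777 + C) = (0 + 587)*(-777 - 30359672) = 587*(-30360449) = -17821583563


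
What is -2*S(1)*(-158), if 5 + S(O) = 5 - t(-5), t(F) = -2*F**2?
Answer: 15800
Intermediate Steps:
S(O) = 50 (S(O) = -5 + (5 - (-2)*(-5)**2) = -5 + (5 - (-2)*25) = -5 + (5 - 1*(-50)) = -5 + (5 + 50) = -5 + 55 = 50)
-2*S(1)*(-158) = -2*50*(-158) = -100*(-158) = 15800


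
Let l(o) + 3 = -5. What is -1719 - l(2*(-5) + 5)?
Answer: -1711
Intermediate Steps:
l(o) = -8 (l(o) = -3 - 5 = -8)
-1719 - l(2*(-5) + 5) = -1719 - 1*(-8) = -1719 + 8 = -1711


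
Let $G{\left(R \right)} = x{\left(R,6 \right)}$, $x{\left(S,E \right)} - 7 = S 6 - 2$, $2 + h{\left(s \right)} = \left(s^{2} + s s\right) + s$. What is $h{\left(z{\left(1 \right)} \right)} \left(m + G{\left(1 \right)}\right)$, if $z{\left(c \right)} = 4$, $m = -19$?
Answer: $-272$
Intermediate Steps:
$h{\left(s \right)} = -2 + s + 2 s^{2}$ ($h{\left(s \right)} = -2 + \left(\left(s^{2} + s s\right) + s\right) = -2 + \left(\left(s^{2} + s^{2}\right) + s\right) = -2 + \left(2 s^{2} + s\right) = -2 + \left(s + 2 s^{2}\right) = -2 + s + 2 s^{2}$)
$x{\left(S,E \right)} = 5 + 6 S$ ($x{\left(S,E \right)} = 7 + \left(S 6 - 2\right) = 7 + \left(6 S - 2\right) = 7 + \left(-2 + 6 S\right) = 5 + 6 S$)
$G{\left(R \right)} = 5 + 6 R$
$h{\left(z{\left(1 \right)} \right)} \left(m + G{\left(1 \right)}\right) = \left(-2 + 4 + 2 \cdot 4^{2}\right) \left(-19 + \left(5 + 6 \cdot 1\right)\right) = \left(-2 + 4 + 2 \cdot 16\right) \left(-19 + \left(5 + 6\right)\right) = \left(-2 + 4 + 32\right) \left(-19 + 11\right) = 34 \left(-8\right) = -272$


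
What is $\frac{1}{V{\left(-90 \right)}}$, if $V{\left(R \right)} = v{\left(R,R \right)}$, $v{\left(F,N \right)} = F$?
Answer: $- \frac{1}{90} \approx -0.011111$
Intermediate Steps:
$V{\left(R \right)} = R$
$\frac{1}{V{\left(-90 \right)}} = \frac{1}{-90} = - \frac{1}{90}$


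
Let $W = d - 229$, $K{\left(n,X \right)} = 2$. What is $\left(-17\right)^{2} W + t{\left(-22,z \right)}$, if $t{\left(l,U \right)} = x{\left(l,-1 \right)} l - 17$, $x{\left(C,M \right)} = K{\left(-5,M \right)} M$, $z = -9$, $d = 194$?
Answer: $-10088$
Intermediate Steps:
$x{\left(C,M \right)} = 2 M$
$t{\left(l,U \right)} = -17 - 2 l$ ($t{\left(l,U \right)} = 2 \left(-1\right) l - 17 = - 2 l - 17 = -17 - 2 l$)
$W = -35$ ($W = 194 - 229 = -35$)
$\left(-17\right)^{2} W + t{\left(-22,z \right)} = \left(-17\right)^{2} \left(-35\right) - -27 = 289 \left(-35\right) + \left(-17 + 44\right) = -10115 + 27 = -10088$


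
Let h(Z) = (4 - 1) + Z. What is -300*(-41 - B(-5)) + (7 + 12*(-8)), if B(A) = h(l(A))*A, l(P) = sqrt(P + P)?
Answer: 7711 - 1500*I*sqrt(10) ≈ 7711.0 - 4743.4*I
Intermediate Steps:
l(P) = sqrt(2)*sqrt(P) (l(P) = sqrt(2*P) = sqrt(2)*sqrt(P))
h(Z) = 3 + Z
B(A) = A*(3 + sqrt(2)*sqrt(A)) (B(A) = (3 + sqrt(2)*sqrt(A))*A = A*(3 + sqrt(2)*sqrt(A)))
-300*(-41 - B(-5)) + (7 + 12*(-8)) = -300*(-41 - (-5)*(3 + sqrt(2)*sqrt(-5))) + (7 + 12*(-8)) = -300*(-41 - (-5)*(3 + sqrt(2)*(I*sqrt(5)))) + (7 - 96) = -300*(-41 - (-5)*(3 + I*sqrt(10))) - 89 = -300*(-41 - (-15 - 5*I*sqrt(10))) - 89 = -300*(-41 + (15 + 5*I*sqrt(10))) - 89 = -300*(-26 + 5*I*sqrt(10)) - 89 = (7800 - 1500*I*sqrt(10)) - 89 = 7711 - 1500*I*sqrt(10)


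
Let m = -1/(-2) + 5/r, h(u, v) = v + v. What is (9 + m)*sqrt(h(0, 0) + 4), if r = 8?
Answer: 81/4 ≈ 20.250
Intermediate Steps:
h(u, v) = 2*v
m = 9/8 (m = -1/(-2) + 5/8 = -1*(-1/2) + 5*(1/8) = 1/2 + 5/8 = 9/8 ≈ 1.1250)
(9 + m)*sqrt(h(0, 0) + 4) = (9 + 9/8)*sqrt(2*0 + 4) = 81*sqrt(0 + 4)/8 = 81*sqrt(4)/8 = (81/8)*2 = 81/4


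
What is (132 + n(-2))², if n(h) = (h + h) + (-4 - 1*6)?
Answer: 13924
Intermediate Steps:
n(h) = -10 + 2*h (n(h) = 2*h + (-4 - 6) = 2*h - 10 = -10 + 2*h)
(132 + n(-2))² = (132 + (-10 + 2*(-2)))² = (132 + (-10 - 4))² = (132 - 14)² = 118² = 13924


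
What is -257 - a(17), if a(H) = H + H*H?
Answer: -563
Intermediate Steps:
a(H) = H + H²
-257 - a(17) = -257 - 17*(1 + 17) = -257 - 17*18 = -257 - 1*306 = -257 - 306 = -563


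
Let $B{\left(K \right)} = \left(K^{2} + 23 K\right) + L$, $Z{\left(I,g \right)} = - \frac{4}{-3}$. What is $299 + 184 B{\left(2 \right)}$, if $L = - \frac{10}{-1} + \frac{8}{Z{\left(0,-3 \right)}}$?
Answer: $12443$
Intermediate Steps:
$Z{\left(I,g \right)} = \frac{4}{3}$ ($Z{\left(I,g \right)} = \left(-4\right) \left(- \frac{1}{3}\right) = \frac{4}{3}$)
$L = 16$ ($L = - \frac{10}{-1} + \frac{8}{\frac{4}{3}} = \left(-10\right) \left(-1\right) + 8 \cdot \frac{3}{4} = 10 + 6 = 16$)
$B{\left(K \right)} = 16 + K^{2} + 23 K$ ($B{\left(K \right)} = \left(K^{2} + 23 K\right) + 16 = 16 + K^{2} + 23 K$)
$299 + 184 B{\left(2 \right)} = 299 + 184 \left(16 + 2^{2} + 23 \cdot 2\right) = 299 + 184 \left(16 + 4 + 46\right) = 299 + 184 \cdot 66 = 299 + 12144 = 12443$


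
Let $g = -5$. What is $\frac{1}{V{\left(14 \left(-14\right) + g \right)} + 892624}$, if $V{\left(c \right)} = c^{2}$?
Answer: $\frac{1}{933025} \approx 1.0718 \cdot 10^{-6}$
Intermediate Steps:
$\frac{1}{V{\left(14 \left(-14\right) + g \right)} + 892624} = \frac{1}{\left(14 \left(-14\right) - 5\right)^{2} + 892624} = \frac{1}{\left(-196 - 5\right)^{2} + 892624} = \frac{1}{\left(-201\right)^{2} + 892624} = \frac{1}{40401 + 892624} = \frac{1}{933025}$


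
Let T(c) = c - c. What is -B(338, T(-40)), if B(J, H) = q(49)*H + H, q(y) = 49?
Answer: 0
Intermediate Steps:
T(c) = 0
B(J, H) = 50*H (B(J, H) = 49*H + H = 50*H)
-B(338, T(-40)) = -50*0 = -1*0 = 0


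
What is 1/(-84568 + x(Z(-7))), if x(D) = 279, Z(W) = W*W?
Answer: -1/84289 ≈ -1.1864e-5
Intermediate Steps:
Z(W) = W²
1/(-84568 + x(Z(-7))) = 1/(-84568 + 279) = 1/(-84289) = -1/84289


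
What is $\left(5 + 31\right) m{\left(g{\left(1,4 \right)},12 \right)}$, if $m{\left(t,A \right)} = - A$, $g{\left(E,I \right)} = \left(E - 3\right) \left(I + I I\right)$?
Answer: $-432$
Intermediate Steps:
$g{\left(E,I \right)} = \left(-3 + E\right) \left(I + I^{2}\right)$
$\left(5 + 31\right) m{\left(g{\left(1,4 \right)},12 \right)} = \left(5 + 31\right) \left(\left(-1\right) 12\right) = 36 \left(-12\right) = -432$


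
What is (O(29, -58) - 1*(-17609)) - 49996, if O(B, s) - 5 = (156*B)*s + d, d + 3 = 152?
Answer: -294625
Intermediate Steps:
d = 149 (d = -3 + 152 = 149)
O(B, s) = 154 + 156*B*s (O(B, s) = 5 + ((156*B)*s + 149) = 5 + (156*B*s + 149) = 5 + (149 + 156*B*s) = 154 + 156*B*s)
(O(29, -58) - 1*(-17609)) - 49996 = ((154 + 156*29*(-58)) - 1*(-17609)) - 49996 = ((154 - 262392) + 17609) - 49996 = (-262238 + 17609) - 49996 = -244629 - 49996 = -294625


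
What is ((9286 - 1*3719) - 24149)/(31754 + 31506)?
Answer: -9291/31630 ≈ -0.29374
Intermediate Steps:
((9286 - 1*3719) - 24149)/(31754 + 31506) = ((9286 - 3719) - 24149)/63260 = (5567 - 24149)*(1/63260) = -18582*1/63260 = -9291/31630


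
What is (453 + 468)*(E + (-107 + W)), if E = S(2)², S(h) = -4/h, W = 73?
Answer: -27630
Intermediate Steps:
E = 4 (E = (-4/2)² = (-4*½)² = (-2)² = 4)
(453 + 468)*(E + (-107 + W)) = (453 + 468)*(4 + (-107 + 73)) = 921*(4 - 34) = 921*(-30) = -27630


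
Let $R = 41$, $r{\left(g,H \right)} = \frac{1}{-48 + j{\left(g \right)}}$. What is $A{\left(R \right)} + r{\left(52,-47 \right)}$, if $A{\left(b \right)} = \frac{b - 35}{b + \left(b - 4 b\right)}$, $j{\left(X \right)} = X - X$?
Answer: $- \frac{185}{1968} \approx -0.094004$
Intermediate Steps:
$j{\left(X \right)} = 0$
$r{\left(g,H \right)} = - \frac{1}{48}$ ($r{\left(g,H \right)} = \frac{1}{-48 + 0} = \frac{1}{-48} = - \frac{1}{48}$)
$A{\left(b \right)} = - \frac{-35 + b}{2 b}$ ($A{\left(b \right)} = \frac{-35 + b}{b - 3 b} = \frac{-35 + b}{\left(-2\right) b} = \left(-35 + b\right) \left(- \frac{1}{2 b}\right) = - \frac{-35 + b}{2 b}$)
$A{\left(R \right)} + r{\left(52,-47 \right)} = \frac{35 - 41}{2 \cdot 41} - \frac{1}{48} = \frac{1}{2} \cdot \frac{1}{41} \left(35 - 41\right) - \frac{1}{48} = \frac{1}{2} \cdot \frac{1}{41} \left(-6\right) - \frac{1}{48} = - \frac{3}{41} - \frac{1}{48} = - \frac{185}{1968}$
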